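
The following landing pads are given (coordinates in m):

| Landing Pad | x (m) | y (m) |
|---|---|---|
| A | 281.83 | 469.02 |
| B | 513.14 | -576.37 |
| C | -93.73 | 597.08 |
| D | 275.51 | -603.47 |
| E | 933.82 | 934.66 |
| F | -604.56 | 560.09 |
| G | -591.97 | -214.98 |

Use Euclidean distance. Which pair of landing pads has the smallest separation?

B and D

Pairwise distances:
A–B: √((231.31)² + (-1045.39)²) = √(53504.3161 + 1092840.2521) = 1070.67 m
A–C: √((-375.56)² + (128.06)²) = √(141045.3136 + 16399.3636) = 396.79 m
A–D: √((-6.32)² + (-1072.49)²) = √(39.9424 + 1150234.8001) = 1072.51 m
A–E: √((651.99)² + (465.64)²) = √(425090.9601 + 216820.6096) = 801.19 m
A–F: √((-886.39)² + (91.07)²) = √(785687.2321 + 8293.7449) = 891.06 m
A–G: √((-873.80)² + (-684.00)²) = √(763526.4400 + 467856.0000) = 1109.68 m
B–C: √((-606.87)² + (1173.45)²) = √(368291.1969 + 1376984.9025) = 1321.09 m
B–D: √((-237.63)² + (-27.10)²) = √(56468.0169 + 734.4100) = 239.17 m
B–E: √((420.68)² + (1511.03)²) = √(176971.6624 + 2283211.6609) = 1568.50 m
B–F: √((-1117.70)² + (1136.46)²) = √(1249253.2900 + 1291541.3316) = 1593.99 m
B–G: √((-1105.11)² + (361.39)²) = √(1221268.1121 + 130602.7321) = 1162.70 m
C–D: √((369.24)² + (-1200.55)²) = √(136338.1776 + 1441320.3025) = 1256.05 m
C–E: √((1027.55)² + (337.58)²) = √(1055859.0025 + 113960.2564) = 1081.58 m
C–F: √((-510.83)² + (-36.99)²) = √(260947.2889 + 1368.2601) = 512.17 m
C–G: √((-498.24)² + (-812.06)²) = √(248243.0976 + 659441.4436) = 952.72 m
D–E: √((658.31)² + (1538.13)²) = √(433372.0561 + 2365843.8969) = 1673.09 m
D–F: √((-880.07)² + (1163.56)²) = √(774523.2049 + 1353871.8736) = 1458.90 m
D–G: √((-867.48)² + (388.49)²) = √(752521.5504 + 150924.4801) = 950.50 m
E–F: √((-1538.38)² + (-374.57)²) = √(2366613.0244 + 140302.6849) = 1583.32 m
E–G: √((-1525.79)² + (-1149.64)²) = √(2328035.1241 + 1321672.1296) = 1910.42 m
F–G: √((12.59)² + (-775.07)²) = √(158.5081 + 600733.5049) = 775.17 m
Closest pair: B–D at 239.17 m.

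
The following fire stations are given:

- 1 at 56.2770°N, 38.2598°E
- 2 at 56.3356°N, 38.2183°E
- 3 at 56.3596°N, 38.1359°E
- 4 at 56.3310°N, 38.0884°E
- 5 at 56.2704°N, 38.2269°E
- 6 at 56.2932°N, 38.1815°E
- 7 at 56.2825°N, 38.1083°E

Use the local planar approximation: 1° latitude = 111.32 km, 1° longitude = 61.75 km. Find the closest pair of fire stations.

Pairwise distances:
1–2: 7.0086 km
1–3: 11.9618 km
1–4: 12.1719 km
1–5: 2.1603 km
1–6: 5.1604 km
1–7: 9.3751 km
2–3: 5.7470 km
2–4: 8.0377 km
2–5: 7.2775 km
2–6: 5.2385 km
2–7: 9.0044 km
3–4: 4.3289 km
3–5: 11.4095 km
3–6: 7.9098 km
3–7: 8.7503 km
4–5: 10.8927 km
4–6: 7.1244 km
4–7: 5.5371 km
5–6: 3.7817 km
5–7: 7.4464 km
6–7: 4.6744 km
Closest pair: 1–5 at 2.1603 km.

1 and 5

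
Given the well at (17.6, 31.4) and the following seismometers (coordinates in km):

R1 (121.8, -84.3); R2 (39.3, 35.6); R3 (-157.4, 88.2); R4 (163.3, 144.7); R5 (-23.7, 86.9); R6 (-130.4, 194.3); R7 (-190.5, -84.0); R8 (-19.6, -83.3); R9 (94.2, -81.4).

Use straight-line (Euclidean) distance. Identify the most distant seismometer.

R7

Distances from (17.6, 31.4):
R1: 155.7 km
R2: 22.1 km
R3: 184.0 km
R4: 184.6 km
R5: 69.2 km
R6: 220.1 km
R7: 238.0 km
R8: 120.6 km
R9: 136.4 km
Maximum: R7 at 238.0 km.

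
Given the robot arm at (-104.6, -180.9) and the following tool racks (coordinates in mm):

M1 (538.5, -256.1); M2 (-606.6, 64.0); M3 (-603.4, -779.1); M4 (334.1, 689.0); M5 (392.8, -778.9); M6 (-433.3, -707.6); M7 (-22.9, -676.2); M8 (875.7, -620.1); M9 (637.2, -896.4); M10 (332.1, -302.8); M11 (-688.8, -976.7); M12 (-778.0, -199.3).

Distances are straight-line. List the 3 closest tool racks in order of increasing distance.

Distances from (-104.6, -180.9):
M1: 647.5 mm
M2: 558.6 mm
M3: 778.9 mm
M4: 974.3 mm
M5: 777.8 mm
M6: 620.9 mm
M7: 502.0 mm
M8: 1074.2 mm
M9: 1030.6 mm
M10: 453.4 mm
M11: 987.2 mm
M12: 673.7 mm
Sorted: M10 (453.4 mm) < M7 (502.0 mm) < M2 (558.6 mm) < M6 (620.9 mm) < M1 (647.5 mm) < …

M10, M7, M2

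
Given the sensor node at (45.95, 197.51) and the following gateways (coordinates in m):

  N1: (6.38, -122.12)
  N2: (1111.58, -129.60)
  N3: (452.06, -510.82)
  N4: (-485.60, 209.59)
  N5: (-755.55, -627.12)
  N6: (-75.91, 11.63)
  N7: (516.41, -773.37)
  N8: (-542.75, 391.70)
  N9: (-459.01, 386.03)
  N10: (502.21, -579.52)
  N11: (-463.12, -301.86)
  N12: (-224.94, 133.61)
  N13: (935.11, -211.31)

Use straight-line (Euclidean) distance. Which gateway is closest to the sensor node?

N6

Distances from (45.95, 197.51):
N1: 322.07 m
N2: 1114.71 m
N3: 816.49 m
N4: 531.69 m
N5: 1149.96 m
N6: 222.26 m
N7: 1078.86 m
N8: 619.90 m
N9: 539.00 m
N10: 901.08 m
N11: 713.11 m
N12: 278.32 m
N13: 978.64 m
Minimum: N6 at 222.26 m.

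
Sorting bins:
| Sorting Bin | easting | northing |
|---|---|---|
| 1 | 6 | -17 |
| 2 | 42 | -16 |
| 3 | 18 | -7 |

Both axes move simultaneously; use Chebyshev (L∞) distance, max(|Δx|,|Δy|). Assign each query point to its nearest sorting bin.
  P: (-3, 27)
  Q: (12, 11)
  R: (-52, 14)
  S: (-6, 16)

P→3; Q→3; R→1; S→3

P at (-3, 27):
  1: max(|9|, |-44|) = 44
  2: max(|45|, |-43|) = 45
  3: max(|21|, |-34|) = 34
  → nearest: 3 (34)
Q at (12, 11):
  1: max(|-6|, |-28|) = 28
  2: max(|30|, |-27|) = 30
  3: max(|6|, |-18|) = 18
  → nearest: 3 (18)
R at (-52, 14):
  1: max(|58|, |-31|) = 58
  2: max(|94|, |-30|) = 94
  3: max(|70|, |-21|) = 70
  → nearest: 1 (58)
S at (-6, 16):
  1: max(|12|, |-33|) = 33
  2: max(|48|, |-32|) = 48
  3: max(|24|, |-23|) = 24
  → nearest: 3 (24)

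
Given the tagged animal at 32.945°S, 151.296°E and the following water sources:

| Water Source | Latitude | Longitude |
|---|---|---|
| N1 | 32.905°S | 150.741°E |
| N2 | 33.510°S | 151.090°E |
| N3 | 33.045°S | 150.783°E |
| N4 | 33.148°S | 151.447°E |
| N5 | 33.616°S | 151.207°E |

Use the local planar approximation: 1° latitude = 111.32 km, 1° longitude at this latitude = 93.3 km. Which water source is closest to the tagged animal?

N4

Distances from 32.945°S, 151.296°E:
N1: 51.973 km
N2: 65.767 km
N3: 49.140 km
N4: 26.630 km
N5: 75.156 km
Minimum: N4 at 26.630 km.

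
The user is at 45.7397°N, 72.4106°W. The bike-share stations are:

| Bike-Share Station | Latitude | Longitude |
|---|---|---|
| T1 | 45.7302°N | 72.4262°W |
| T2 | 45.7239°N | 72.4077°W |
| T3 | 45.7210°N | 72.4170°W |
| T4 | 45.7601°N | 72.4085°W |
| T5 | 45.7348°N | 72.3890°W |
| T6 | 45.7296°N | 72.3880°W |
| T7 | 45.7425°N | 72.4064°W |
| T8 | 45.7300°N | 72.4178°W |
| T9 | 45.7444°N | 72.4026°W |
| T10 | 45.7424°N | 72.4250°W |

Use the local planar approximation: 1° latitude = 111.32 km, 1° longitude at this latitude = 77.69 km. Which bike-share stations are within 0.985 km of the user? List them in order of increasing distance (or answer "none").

T7, T9

Distances from 45.7397°N, 72.4106°W:
T1: 1.6085 km
T2: 1.7732 km
T3: 2.1402 km
T4: 2.2768 km
T5: 1.7645 km
T6: 2.0849 km
T7: 0.4512 km
T8: 1.2161 km
T9: 0.8124 km
T10: 1.1584 km
Threshold 0.985 km: T7 (0.4512 km), T9 (0.8124 km) are within range.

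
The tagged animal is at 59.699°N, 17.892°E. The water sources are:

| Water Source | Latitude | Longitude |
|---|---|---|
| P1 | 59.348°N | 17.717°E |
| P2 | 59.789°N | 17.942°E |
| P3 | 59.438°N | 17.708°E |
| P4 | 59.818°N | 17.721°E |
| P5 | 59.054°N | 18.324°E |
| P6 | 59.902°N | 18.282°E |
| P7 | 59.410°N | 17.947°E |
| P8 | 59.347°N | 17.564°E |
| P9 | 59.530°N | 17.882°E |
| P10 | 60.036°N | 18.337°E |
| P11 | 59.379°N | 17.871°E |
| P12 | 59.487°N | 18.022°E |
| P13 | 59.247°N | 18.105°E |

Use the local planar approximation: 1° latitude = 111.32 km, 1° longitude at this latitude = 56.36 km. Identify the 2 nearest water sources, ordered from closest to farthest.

Distances from 59.699°N, 17.892°E:
P1: √((-0.351·111.32)² + (-0.175·56.36)²) = √(1526.72434 + 97.27877) = 40.299 km
P2: √((0.090·111.32)² + (0.050·56.36)²) = √(100.37635 + 7.94112) = 10.408 km
P3: √((-0.261·111.32)² + (-0.184·56.36)²) = √(844.16513 + 107.54188) = 30.850 km
P4: √((0.119·111.32)² + (-0.171·56.36)²) = √(175.48513 + 92.88256) = 16.382 km
P5: √((-0.645·111.32)² + (0.432·56.36)²) = √(5155.44104 + 592.80173) = 75.817 km
P6: √((0.203·111.32)² + (0.390·56.36)²) = √(510.66780 + 483.13798) = 31.525 km
P7: √((-0.289·111.32)² + (0.055·56.36)²) = √(1035.00413 + 9.60876) = 32.320 km
P8: √((-0.352·111.32)² + (-0.328·56.36)²) = √(1535.43601 + 341.73515) = 43.326 km
P9: √((-0.169·111.32)² + (-0.010·56.36)²) = √(353.93198 + 0.31764) = 18.822 km
P10: √((0.337·111.32)² + (0.445·56.36)²) = √(1407.36322 + 629.01643) = 45.126 km
P11: √((-0.320·111.32)² + (-0.021·56.36)²) = √(1268.95538 + 1.40081) = 35.642 km
P12: √((-0.212·111.32)² + (0.130·56.36)²) = √(556.95245 + 53.68200) = 24.711 km
P13: √((-0.452·111.32)² + (0.213·56.36)²) = √(2531.76426 + 144.11234) = 51.729 km
Sorted: P2 (10.408 km) < P4 (16.382 km) < P9 (18.822 km) < P12 (24.711 km) < …

P2, P4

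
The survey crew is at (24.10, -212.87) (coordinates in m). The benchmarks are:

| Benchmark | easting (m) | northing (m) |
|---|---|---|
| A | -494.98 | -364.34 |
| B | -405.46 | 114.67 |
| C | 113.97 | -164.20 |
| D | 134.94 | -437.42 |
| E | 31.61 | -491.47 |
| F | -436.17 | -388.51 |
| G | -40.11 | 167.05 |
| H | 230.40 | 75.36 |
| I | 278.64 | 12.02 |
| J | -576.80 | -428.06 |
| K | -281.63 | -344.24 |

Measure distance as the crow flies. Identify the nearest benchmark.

C

Distances from (24.10, -212.87):
A: 540.73 m
B: 540.19 m
C: 102.20 m
D: 250.42 m
E: 278.70 m
F: 492.64 m
G: 385.31 m
H: 354.45 m
I: 339.66 m
J: 638.27 m
K: 332.76 m
Minimum: C at 102.20 m.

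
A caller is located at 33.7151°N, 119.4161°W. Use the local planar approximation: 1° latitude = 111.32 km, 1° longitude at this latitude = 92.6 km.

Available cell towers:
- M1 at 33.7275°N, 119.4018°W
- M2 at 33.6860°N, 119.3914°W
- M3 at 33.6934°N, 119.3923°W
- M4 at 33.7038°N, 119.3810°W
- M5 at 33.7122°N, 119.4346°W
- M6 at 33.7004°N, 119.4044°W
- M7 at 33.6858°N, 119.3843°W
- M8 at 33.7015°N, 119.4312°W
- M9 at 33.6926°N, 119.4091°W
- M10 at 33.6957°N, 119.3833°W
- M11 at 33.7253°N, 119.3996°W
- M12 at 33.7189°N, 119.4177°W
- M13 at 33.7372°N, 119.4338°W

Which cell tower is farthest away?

M7

Distances from 33.7151°N, 119.4161°W:
M1: 1.9128 km
M2: 3.9655 km
M3: 3.2699 km
M4: 3.4852 km
M5: 1.7433 km
M6: 1.9626 km
M7: 4.3943 km
M8: 2.0609 km
M9: 2.5872 km
M10: 3.7268 km
M11: 1.9036 km
M12: 0.4482 km
M13: 2.9562 km
Maximum: M7 at 4.3943 km.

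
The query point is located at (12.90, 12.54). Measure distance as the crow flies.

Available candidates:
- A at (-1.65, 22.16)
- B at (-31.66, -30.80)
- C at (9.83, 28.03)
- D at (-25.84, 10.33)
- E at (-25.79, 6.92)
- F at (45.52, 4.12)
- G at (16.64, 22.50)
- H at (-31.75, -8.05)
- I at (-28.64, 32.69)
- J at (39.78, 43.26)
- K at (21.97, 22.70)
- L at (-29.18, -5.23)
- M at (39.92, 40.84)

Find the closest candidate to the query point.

G

Distances from (12.90, 12.54):
A: 17.44
B: 62.16
C: 15.79
D: 38.80
E: 39.10
F: 33.69
G: 10.64
H: 49.17
I: 46.17
J: 40.82
K: 13.62
L: 45.68
M: 39.13
Minimum: G at 10.64.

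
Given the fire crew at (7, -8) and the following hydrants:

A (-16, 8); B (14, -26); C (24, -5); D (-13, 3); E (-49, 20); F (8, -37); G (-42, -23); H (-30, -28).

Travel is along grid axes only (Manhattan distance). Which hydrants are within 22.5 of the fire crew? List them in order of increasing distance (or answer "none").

C

Distances from (7, -8):
A: 39
B: 25
C: 20
D: 31
E: 84
F: 30
G: 64
H: 57
Threshold 22.5: C (20) is within range.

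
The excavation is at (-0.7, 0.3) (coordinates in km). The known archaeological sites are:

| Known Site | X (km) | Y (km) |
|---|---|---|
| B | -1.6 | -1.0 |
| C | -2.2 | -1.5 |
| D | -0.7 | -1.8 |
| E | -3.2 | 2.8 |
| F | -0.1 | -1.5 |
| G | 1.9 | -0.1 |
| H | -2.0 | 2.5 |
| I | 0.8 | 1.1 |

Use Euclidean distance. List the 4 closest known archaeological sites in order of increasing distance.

B, I, F, D

Distances from (-0.7, 0.3):
B: 1.58 km
C: 2.34 km
D: 2.10 km
E: 3.54 km
F: 1.90 km
G: 2.63 km
H: 2.56 km
I: 1.70 km
Sorted: B (1.58 km) < I (1.70 km) < F (1.90 km) < D (2.10 km) < C (2.34 km) < H (2.56 km) < …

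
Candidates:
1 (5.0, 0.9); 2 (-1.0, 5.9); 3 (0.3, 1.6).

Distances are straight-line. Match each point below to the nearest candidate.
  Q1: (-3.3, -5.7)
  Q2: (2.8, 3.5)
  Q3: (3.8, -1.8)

Q1 at (-3.3, -5.7):
  1: 10.6
  2: 11.8
  3: 8.1
  → nearest: 3 (8.1)
Q2 at (2.8, 3.5):
  1: 3.4
  2: 4.5
  3: 3.1
  → nearest: 3 (3.1)
Q3 at (3.8, -1.8):
  1: 3.0
  2: 9.1
  3: 4.9
  → nearest: 1 (3.0)

Q1→3; Q2→3; Q3→1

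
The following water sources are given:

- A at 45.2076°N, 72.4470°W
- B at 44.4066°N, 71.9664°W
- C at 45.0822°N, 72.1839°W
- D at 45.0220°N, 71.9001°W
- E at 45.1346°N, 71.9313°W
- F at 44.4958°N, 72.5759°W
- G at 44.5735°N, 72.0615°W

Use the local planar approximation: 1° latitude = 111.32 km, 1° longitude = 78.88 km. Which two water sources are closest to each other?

Pairwise distances:
A–B: √((-0.8010·111.32)² + (0.4806·78.88)²) = √(7950.810956 + 1437.147477) = 96.8915 km
A–C: √((-0.1254·111.32)² + (0.2631·78.88)²) = √(194.868422 + 430.700623) = 25.0114 km
A–D: √((-0.1856·111.32)² + (0.5469·78.88)²) = √(426.876590 + 1861.014044) = 47.8319 km
A–E: √((-0.0730·111.32)² + (0.5157·78.88)²) = √(66.037727 + 1654.733528) = 41.4822 km
A–F: √((-0.7118·111.32)² + (-0.1289·78.88)²) = √(6278.593450 + 103.380740) = 79.8873 km
A–G: √((-0.6341·111.32)² + (0.3855·78.88)²) = √(4982.667438 + 924.661060) = 76.8591 km
B–C: √((0.6756·111.32)² + (-0.2175·78.88)²) = √(5656.211978 + 294.342061) = 77.1398 km
B–D: √((0.6154·111.32)² + (0.0663·78.88)²) = √(4693.116976 + 27.350222) = 68.7057 km
B–E: √((0.7280·111.32)² + (0.0351·78.88)²) = √(6567.637198 + 7.665633) = 81.0882 km
B–F: √((0.0892·111.32)² + (-0.6095·78.88)²) = √(98.599816 + 2311.432545) = 49.0921 km
B–G: √((0.1669·111.32)² + (-0.0951·78.88)²) = √(345.190686 + 56.272322) = 20.0365 km
C–D: √((-0.0602·111.32)² + (0.2838·78.88)²) = √(44.909620 + 501.139443) = 23.3677 km
C–E: √((0.0524·111.32)² + (0.2526·78.88)²) = √(34.025849 + 397.009132) = 20.7614 km
C–F: √((-0.5864·111.32)² + (-0.3920·78.88)²) = √(4261.223551 + 956.105767) = 72.2311 km
C–G: √((-0.5087·111.32)² + (0.1224·78.88)²) = √(3206.785200 + 93.217326) = 57.4456 km
D–E: √((0.1126·111.32)² + (-0.0312·78.88)²) = √(157.116999 + 6.056797) = 12.7739 km
D–F: √((-0.5262·111.32)² + (-0.6758·78.88)²) = √(3431.216193 + 2841.647337) = 79.2014 km
D–G: √((-0.4485·111.32)² + (-0.1614·78.88)²) = √(2492.707326 + 162.084268) = 51.5247 km
E–F: √((-0.6388·111.32)² + (-0.6446·78.88)²) = √(5056.805041 + 2585.320597) = 87.4193 km
E–G: √((-0.5611·111.32)² + (-0.1302·78.88)²) = √(3901.457971 + 105.476515) = 63.3004 km
F–G: √((0.0777·111.32)² + (0.5144·78.88)²) = √(74.814957 + 1646.401389) = 41.4875 km
Closest pair: D–E at 12.7739 km.

D and E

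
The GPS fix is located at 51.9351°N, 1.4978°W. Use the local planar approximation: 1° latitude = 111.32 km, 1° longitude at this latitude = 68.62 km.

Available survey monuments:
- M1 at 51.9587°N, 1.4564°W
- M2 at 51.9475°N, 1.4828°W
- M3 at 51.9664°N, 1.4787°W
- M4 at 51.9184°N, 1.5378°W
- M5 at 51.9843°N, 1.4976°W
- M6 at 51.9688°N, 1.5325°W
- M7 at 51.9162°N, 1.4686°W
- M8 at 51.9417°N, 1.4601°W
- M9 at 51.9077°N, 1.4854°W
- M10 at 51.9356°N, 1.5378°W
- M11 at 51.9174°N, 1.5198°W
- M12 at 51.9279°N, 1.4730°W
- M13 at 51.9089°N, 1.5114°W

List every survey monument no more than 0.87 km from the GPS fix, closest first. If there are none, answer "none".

none

Distances from 51.9351°N, 1.4978°W:
M1: √((0.0236·111.32)² + (0.0414·68.62)²) = √(6.901928 + 8.070531) = 3.8694 km
M2: √((0.0124·111.32)² + (0.0150·68.62)²) = √(1.905416 + 1.059458) = 1.7219 km
M3: √((0.0313·111.32)² + (0.0191·68.62)²) = √(12.140458 + 1.717782) = 3.7227 km
M4: √((-0.0167·111.32)² + (-0.0400·68.62)²) = √(3.456045 + 7.533927) = 3.3151 km
M5: √((0.0492·111.32)² + (0.0002·68.62)²) = √(29.996916 + 0.000188) = 5.4770 km
M6: √((0.0337·111.32)² + (-0.0347·68.62)²) = √(14.073632 + 5.669704) = 4.4433 km
M7: √((-0.0189·111.32)² + (0.0292·68.62)²) = √(4.426597 + 4.014830) = 2.9054 km
M8: √((0.0066·111.32)² + (0.0377·68.62)²) = √(0.539802 + 6.692434) = 2.6893 km
M9: √((-0.0274·111.32)² + (0.0124·68.62)²) = √(9.303525 + 0.724010) = 3.1666 km
M10: √((0.0005·111.32)² + (-0.0400·68.62)²) = √(0.003098 + 7.533927) = 2.7454 km
M11: √((-0.0177·111.32)² + (-0.0220·68.62)²) = √(3.882334 + 2.279013) = 2.4822 km
M12: √((-0.0072·111.32)² + (0.0248·68.62)²) = √(0.642409 + 2.896042) = 1.8811 km
M13: √((-0.0262·111.32)² + (-0.0136·68.62)²) = √(8.506462 + 0.870922) = 3.0623 km
Threshold 0.87 km: none within range.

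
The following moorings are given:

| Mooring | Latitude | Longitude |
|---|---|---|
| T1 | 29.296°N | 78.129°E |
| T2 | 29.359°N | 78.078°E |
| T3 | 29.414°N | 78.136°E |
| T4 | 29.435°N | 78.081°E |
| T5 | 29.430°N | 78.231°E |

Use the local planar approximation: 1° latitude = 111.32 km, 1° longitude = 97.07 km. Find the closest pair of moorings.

T3 and T4

Pairwise distances:
T1–T2: √((0.063·111.32)² + (-0.051·97.07)²) = √(49.18441 + 24.50814) = 8.584 km
T1–T3: √((0.118·111.32)² + (0.007·97.07)²) = √(172.54819 + 0.46171) = 13.153 km
T1–T4: √((0.139·111.32)² + (-0.048·97.07)²) = √(239.42858 + 21.70964) = 16.160 km
T1–T5: √((0.134·111.32)² + (0.102·97.07)²) = √(222.51331 + 98.03257) = 17.904 km
T2–T3: √((0.055·111.32)² + (0.058·97.07)²) = √(37.48623 + 31.69758) = 8.318 km
T2–T4: √((0.076·111.32)² + (0.003·97.07)²) = √(71.57701 + 0.08480) = 8.465 km
T2–T5: √((0.071·111.32)² + (0.153·97.07)²) = √(62.46879 + 220.57329) = 16.824 km
T3–T4: √((0.021·111.32)² + (-0.055·97.07)²) = √(5.46493 + 28.50332) = 5.828 km
T3–T5: √((0.016·111.32)² + (0.095·97.07)²) = √(3.17239 + 85.03883) = 9.392 km
T4–T5: √((-0.005·111.32)² + (0.150·97.07)²) = √(0.30980 + 212.00816) = 14.571 km
Closest pair: T3–T4 at 5.828 km.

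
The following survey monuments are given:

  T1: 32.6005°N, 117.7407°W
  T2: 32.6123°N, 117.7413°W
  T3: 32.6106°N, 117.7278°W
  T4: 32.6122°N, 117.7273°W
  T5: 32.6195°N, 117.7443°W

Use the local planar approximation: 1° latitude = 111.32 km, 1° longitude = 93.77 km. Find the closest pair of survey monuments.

T3 and T4

Pairwise distances:
T1–T2: √((0.0118·111.32)² + (-0.0006·93.77)²) = √(1.725482 + 0.003165) = 1.3148 km
T1–T3: √((0.0101·111.32)² + (0.0129·93.77)²) = √(1.264122 + 1.463212) = 1.6515 km
T1–T4: √((0.0117·111.32)² + (0.0134·93.77)²) = √(1.696360 + 1.578837) = 1.8098 km
T1–T5: √((0.0190·111.32)² + (-0.0036·93.77)²) = √(4.473563 + 0.113955) = 2.1418 km
T2–T3: √((-0.0017·111.32)² + (0.0135·93.77)²) = √(0.035813 + 1.602490) = 1.2800 km
T2–T4: √((-0.0001·111.32)² + (0.0140·93.77)²) = √(0.000124 + 1.723391) = 1.3128 km
T2–T5: √((0.0072·111.32)² + (-0.0030·93.77)²) = √(0.642409 + 0.079135) = 0.8494 km
T3–T4: √((0.0016·111.32)² + (0.0005·93.77)²) = √(0.031724 + 0.002198) = 0.1842 km
T3–T5: √((0.0089·111.32)² + (-0.0165·93.77)²) = √(0.981582 + 2.393843) = 1.8372 km
T4–T5: √((0.0073·111.32)² + (-0.0170·93.77)²) = √(0.660377 + 2.541123) = 1.7893 km
Closest pair: T3–T4 at 0.1842 km.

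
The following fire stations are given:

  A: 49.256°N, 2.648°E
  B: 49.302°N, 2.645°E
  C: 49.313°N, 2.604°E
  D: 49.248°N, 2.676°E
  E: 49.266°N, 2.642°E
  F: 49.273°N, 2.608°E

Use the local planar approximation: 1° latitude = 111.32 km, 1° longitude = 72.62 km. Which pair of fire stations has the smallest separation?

A and E

Pairwise distances:
A–B: √((0.046·111.32)² + (-0.003·72.62)²) = √(26.22177 + 0.04746) = 5.125 km
A–C: √((0.057·111.32)² + (-0.044·72.62)²) = √(40.26207 + 10.20981) = 7.104 km
A–D: √((-0.008·111.32)² + (0.028·72.62)²) = √(0.79310 + 4.13455) = 2.220 km
A–E: √((0.010·111.32)² + (-0.006·72.62)²) = √(1.23921 + 0.18985) = 1.195 km
A–F: √((0.017·111.32)² + (-0.040·72.62)²) = √(3.58133 + 8.43786) = 3.467 km
B–C: √((0.011·111.32)² + (-0.041·72.62)²) = √(1.49945 + 8.86503) = 3.219 km
B–D: √((-0.054·111.32)² + (0.031·72.62)²) = √(36.13549 + 5.06799) = 6.419 km
B–E: √((-0.036·111.32)² + (-0.003·72.62)²) = √(16.06022 + 0.04746) = 4.013 km
B–F: √((-0.029·111.32)² + (-0.037·72.62)²) = √(10.42179 + 7.21965) = 4.200 km
C–D: √((-0.065·111.32)² + (0.072·72.62)²) = √(52.35680 + 27.33868) = 8.927 km
C–E: √((-0.047·111.32)² + (0.038·72.62)²) = √(27.37424 + 7.61517) = 5.915 km
C–F: √((-0.040·111.32)² + (0.004·72.62)²) = √(19.82743 + 0.08438) = 4.462 km
D–E: √((0.018·111.32)² + (-0.034·72.62)²) = √(4.01505 + 6.09636) = 3.180 km
D–F: √((0.025·111.32)² + (-0.068·72.62)²) = √(7.74509 + 24.38542) = 5.668 km
E–F: √((0.007·111.32)² + (-0.034·72.62)²) = √(0.60721 + 6.09636) = 2.589 km
Closest pair: A–E at 1.195 km.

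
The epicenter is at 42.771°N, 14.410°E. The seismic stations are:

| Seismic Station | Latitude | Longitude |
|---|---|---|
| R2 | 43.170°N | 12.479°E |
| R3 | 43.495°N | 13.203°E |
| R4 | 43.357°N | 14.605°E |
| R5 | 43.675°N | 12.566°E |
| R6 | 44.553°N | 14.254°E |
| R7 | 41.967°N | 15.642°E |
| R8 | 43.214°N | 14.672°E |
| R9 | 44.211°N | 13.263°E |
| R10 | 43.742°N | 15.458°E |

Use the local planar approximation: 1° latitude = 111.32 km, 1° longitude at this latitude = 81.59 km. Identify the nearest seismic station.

Distances from 42.771°N, 14.410°E:
R2: √((0.399·111.32)² + (-1.931·81.59)²) = √(1972.84146 + 24822.09388) = 163.692 km
R3: √((0.724·111.32)² + (-1.207·81.59)²) = √(6495.66363 + 9698.13905) = 127.255 km
R4: √((0.586·111.32)² + (0.195·81.59)²) = √(4255.41213 + 253.12969) = 67.146 km
R5: √((0.904·111.32)² + (-1.844·81.59)²) = √(10127.05704 + 22635.79227) = 181.005 km
R6: √((1.782·111.32)² + (-0.156·81.59)²) = √(39351.54560 + 162.00300) = 198.780 km
R7: √((-0.804·111.32)² + (1.232·81.59)²) = √(8010.47912 + 10104.04524) = 134.590 km
R8: √((0.443·111.32)² + (0.262·81.59)²) = √(2431.94555 + 456.95817) = 53.749 km
R9: √((1.440·111.32)² + (-1.147·81.59)²) = √(25696.34648 + 8757.91452) = 185.619 km
R10: √((0.971·111.32)² + (1.048·81.59)²) = √(11683.81993 + 7311.33076) = 137.823 km
Minimum: R8 at 53.749 km.

R8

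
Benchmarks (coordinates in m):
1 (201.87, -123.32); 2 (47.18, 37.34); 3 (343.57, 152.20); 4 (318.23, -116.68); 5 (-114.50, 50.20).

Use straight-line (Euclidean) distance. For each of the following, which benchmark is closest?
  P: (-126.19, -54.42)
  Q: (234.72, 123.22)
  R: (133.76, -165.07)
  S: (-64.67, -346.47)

P→5; Q→3; R→1; S→1

P at (-126.19, -54.42):
  1: √((328.06)² + (-68.90)²) = √(107623.3636 + 4747.2100) = 335.22 m
  2: √((173.37)² + (91.76)²) = √(30057.1569 + 8419.8976) = 196.16 m
  3: √((469.76)² + (206.62)²) = √(220674.4576 + 42691.8244) = 513.19 m
  4: √((444.42)² + (-62.26)²) = √(197509.1364 + 3876.3076) = 448.76 m
  5: √((11.69)² + (104.62)²) = √(136.6561 + 10945.3444) = 105.27 m
  → nearest: 5 (105.27 m)
Q at (234.72, 123.22):
  1: √((-32.85)² + (-246.54)²) = √(1079.1225 + 60781.9716) = 248.72 m
  2: √((-187.54)² + (-85.88)²) = √(35171.2516 + 7375.3744) = 206.27 m
  3: √((108.85)² + (28.98)²) = √(11848.3225 + 839.8404) = 112.64 m
  4: √((83.51)² + (-239.90)²) = √(6973.9201 + 57552.0100) = 254.02 m
  5: √((-349.22)² + (-73.02)²) = √(121954.6084 + 5331.9204) = 356.77 m
  → nearest: 3 (112.64 m)
R at (133.76, -165.07):
  1: √((68.11)² + (41.75)²) = √(4638.9721 + 1743.0625) = 79.89 m
  2: √((-86.58)² + (202.41)²) = √(7496.0964 + 40969.8081) = 220.15 m
  3: √((209.81)² + (317.27)²) = √(44020.2361 + 100660.2529) = 380.37 m
  4: √((184.47)² + (48.39)²) = √(34029.1809 + 2341.5921) = 190.71 m
  5: √((-248.26)² + (215.27)²) = √(61633.0276 + 46341.1729) = 328.59 m
  → nearest: 1 (79.89 m)
S at (-64.67, -346.47):
  1: √((266.54)² + (223.15)²) = √(71043.5716 + 49795.9225) = 347.62 m
  2: √((111.85)² + (383.81)²) = √(12510.4225 + 147310.1161) = 399.78 m
  3: √((408.24)² + (498.67)²) = √(166659.8976 + 248671.7689) = 644.46 m
  4: √((382.90)² + (229.79)²) = √(146612.4100 + 52803.4441) = 446.56 m
  5: √((-49.83)² + (396.67)²) = √(2483.0289 + 157347.0889) = 399.79 m
  → nearest: 1 (347.62 m)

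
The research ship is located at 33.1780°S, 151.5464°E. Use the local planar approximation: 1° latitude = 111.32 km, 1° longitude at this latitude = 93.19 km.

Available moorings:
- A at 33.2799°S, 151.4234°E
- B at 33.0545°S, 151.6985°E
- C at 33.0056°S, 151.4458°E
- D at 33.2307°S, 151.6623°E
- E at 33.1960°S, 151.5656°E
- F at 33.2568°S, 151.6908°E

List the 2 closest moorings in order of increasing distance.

Distances from 33.1780°S, 151.5464°E:
A: 16.1264 km
B: 19.7463 km
C: 21.3590 km
D: 12.2911 km
E: 2.6863 km
F: 16.0633 km
Sorted: E (2.6863 km) < D (12.2911 km) < F (16.0633 km) < A (16.1264 km) < …

E, D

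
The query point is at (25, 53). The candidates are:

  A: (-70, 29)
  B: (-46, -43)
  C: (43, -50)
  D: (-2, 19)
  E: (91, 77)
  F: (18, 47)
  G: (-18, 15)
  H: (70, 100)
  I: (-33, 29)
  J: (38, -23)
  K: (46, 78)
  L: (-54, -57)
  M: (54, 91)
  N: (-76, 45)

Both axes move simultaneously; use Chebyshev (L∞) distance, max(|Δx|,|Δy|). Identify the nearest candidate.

F

Distances from (25, 53):
A: max(|-95|, |-24|) = 95
B: max(|-71|, |-96|) = 96
C: max(|18|, |-103|) = 103
D: max(|-27|, |-34|) = 34
E: max(|66|, |24|) = 66
F: max(|-7|, |-6|) = 7
G: max(|-43|, |-38|) = 43
H: max(|45|, |47|) = 47
I: max(|-58|, |-24|) = 58
J: max(|13|, |-76|) = 76
K: max(|21|, |25|) = 25
L: max(|-79|, |-110|) = 110
M: max(|29|, |38|) = 38
N: max(|-101|, |-8|) = 101
Minimum: F at 7.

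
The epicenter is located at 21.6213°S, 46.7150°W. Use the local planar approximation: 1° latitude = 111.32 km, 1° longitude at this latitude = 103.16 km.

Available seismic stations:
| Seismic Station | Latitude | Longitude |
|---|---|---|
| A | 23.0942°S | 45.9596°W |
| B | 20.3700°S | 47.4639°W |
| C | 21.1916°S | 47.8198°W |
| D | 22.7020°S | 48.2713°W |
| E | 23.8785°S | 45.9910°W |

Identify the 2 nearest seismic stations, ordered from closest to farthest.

Distances from 21.6213°S, 46.7150°W:
A: 181.5394 km
B: 159.2846 km
C: 123.6023 km
D: 200.6205 km
E: 262.1367 km
Sorted: C (123.6023 km) < B (159.2846 km) < A (181.5394 km) < D (200.6205 km) < …

C, B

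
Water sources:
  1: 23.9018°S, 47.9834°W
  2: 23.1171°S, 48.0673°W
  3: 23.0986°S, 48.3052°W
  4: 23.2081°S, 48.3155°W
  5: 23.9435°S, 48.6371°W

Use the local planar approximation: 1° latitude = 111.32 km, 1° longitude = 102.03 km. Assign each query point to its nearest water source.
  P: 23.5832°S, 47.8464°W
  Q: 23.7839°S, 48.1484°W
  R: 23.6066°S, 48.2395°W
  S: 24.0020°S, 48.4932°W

P at 23.5832°S, 47.8464°W:
  1: 38.1217 km
  2: 56.5700 km
  3: 71.4244 km
  4: 63.5167 km
  5: 90.0954 km
  → nearest: 1 (38.1217 km)
Q at 23.7839°S, 48.1484°W:
  1: 21.3465 km
  2: 74.6880 km
  3: 77.9471 km
  4: 66.3267 km
  5: 52.9328 km
  → nearest: 1 (21.3465 km)
R at 23.6066°S, 48.2395°W:
  1: 41.9840 km
  2: 57.2536 km
  3: 56.9465 km
  4: 45.0336 km
  5: 55.2469 km
  → nearest: 1 (41.9840 km)
S at 24.0020°S, 48.4932°W:
  1: 53.1974 km
  2: 107.6659 km
  3: 102.3795 km
  4: 90.2176 km
  5: 16.0616 km
  → nearest: 5 (16.0616 km)

P→1; Q→1; R→1; S→5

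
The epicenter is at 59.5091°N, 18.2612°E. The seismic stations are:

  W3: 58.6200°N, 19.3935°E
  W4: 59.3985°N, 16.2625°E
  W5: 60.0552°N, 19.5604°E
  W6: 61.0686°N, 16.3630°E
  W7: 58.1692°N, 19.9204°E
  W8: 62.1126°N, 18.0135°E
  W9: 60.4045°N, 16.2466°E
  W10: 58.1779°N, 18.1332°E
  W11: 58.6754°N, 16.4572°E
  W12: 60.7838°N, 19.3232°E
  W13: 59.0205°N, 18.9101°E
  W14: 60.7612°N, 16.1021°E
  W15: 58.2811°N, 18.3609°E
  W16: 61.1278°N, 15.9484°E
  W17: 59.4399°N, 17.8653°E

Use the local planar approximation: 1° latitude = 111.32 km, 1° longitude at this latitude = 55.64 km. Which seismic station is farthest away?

Distances from 59.5091°N, 18.2612°E:
W3: √((-0.8891·111.32)² + (1.1323·55.64)²) = √(9795.973821 + 3969.147673) = 117.3249 km
W4: √((-0.1106·111.32)² + (-1.9987·55.64)²) = √(151.585147 + 12367.145422) = 111.8871 km
W5: √((0.5461·111.32)² + (1.2992·55.64)²) = √(3695.649270 + 5225.480921) = 94.4517 km
W6: √((1.5595·111.32)² + (-1.8982·55.64)²) = √(30138.189101 + 11154.707349) = 203.2065 km
W7: √((-1.3399·111.32)² + (1.6592·55.64)²) = √(22248.009923 + 8522.592445) = 175.4155 km
W8: √((2.6035·111.32)² + (-0.2477·55.64)²) = √(83996.571419 + 189.944296) = 290.1491 km
W9: √((0.8954·111.32)² + (-2.0146·55.64)²) = √(9935.290623 + 12564.693583) = 149.9999 km
W10: √((-1.3312·111.32)² + (-0.1280·55.64)²) = √(21960.034255 + 50.721744) = 148.3602 km
W11: √((-0.8337·111.32)² + (-1.8040·55.64)²) = √(8613.229086 + 10075.052295) = 136.7051 km
W12: √((1.2747·111.32)² + (1.0620·55.64)²) = √(20135.497615 + 3491.590283) = 153.7111 km
W13: √((-0.4886·111.32)² + (0.6489·55.64)²) = √(2958.375659 + 1303.556294) = 65.2835 km
W14: √((1.2521·111.32)² + (-2.1591·55.64)²) = √(19427.835897 + 14431.775270) = 184.0098 km
W15: √((-1.2280·111.32)² + (0.0997·55.64)²) = √(18687.152465 + 30.772626) = 136.8135 km
W16: √((1.6187·111.32)² + (-2.3128·55.64)²) = √(32469.763753 + 16559.621271) = 221.4258 km
W17: √((-0.0692·111.32)² + (-0.3959·55.64)²) = √(59.341509 + 485.227321) = 23.3360 km
Maximum: W8 at 290.1491 km.

W8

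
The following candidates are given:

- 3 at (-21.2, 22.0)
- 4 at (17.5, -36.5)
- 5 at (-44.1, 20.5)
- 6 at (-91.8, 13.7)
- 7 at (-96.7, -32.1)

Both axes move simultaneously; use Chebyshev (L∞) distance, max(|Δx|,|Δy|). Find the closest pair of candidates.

3 and 5

Pairwise distances:
3–5: max(|-22.9|, |-1.5|) = 22.9
6–7: max(|-4.9|, |-45.8|) = 45.8
5–6: max(|-47.7|, |-6.8|) = 47.7
5–7: max(|-52.6|, |-52.6|) = 52.6
3–4: max(|38.7|, |-58.5|) = 58.5
4–5: max(|-61.6|, |57.0|) = 61.6
3–6: max(|-70.6|, |-8.3|) = 70.6
3–7: max(|-75.5|, |-54.1|) = 75.5
4–6: max(|-109.3|, |50.2|) = 109.3
4–7: max(|-114.2|, |4.4|) = 114.2
Closest pair: 3–5 at 22.9.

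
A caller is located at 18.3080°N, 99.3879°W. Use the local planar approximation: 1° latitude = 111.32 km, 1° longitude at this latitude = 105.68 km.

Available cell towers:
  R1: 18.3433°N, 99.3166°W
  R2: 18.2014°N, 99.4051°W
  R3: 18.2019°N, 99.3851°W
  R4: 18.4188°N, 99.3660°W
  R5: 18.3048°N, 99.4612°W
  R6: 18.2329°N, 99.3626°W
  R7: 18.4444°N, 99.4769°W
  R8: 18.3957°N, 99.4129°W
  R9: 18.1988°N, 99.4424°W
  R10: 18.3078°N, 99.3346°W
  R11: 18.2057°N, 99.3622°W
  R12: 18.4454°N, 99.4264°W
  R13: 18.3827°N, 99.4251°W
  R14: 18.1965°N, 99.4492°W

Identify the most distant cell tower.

R7

Distances from 18.3080°N, 99.3879°W:
R1: √((0.0353·111.32)² + (0.0713·105.68)²) = √(15.441725 + 56.775984) = 8.4981 km
R2: √((-0.1066·111.32)² + (-0.0172·105.68)²) = √(140.818854 + 3.304019) = 12.0051 km
R3: √((-0.1061·111.32)² + (0.0028·105.68)²) = √(139.500949 + 0.087559) = 11.8148 km
R4: √((0.1108·111.32)² + (0.0219·105.68)²) = √(152.133871 + 5.356410) = 12.5495 km
R5: √((-0.0032·111.32)² + (-0.0733·105.68)²) = √(0.126896 + 60.005845) = 7.7545 km
R6: √((-0.0751·111.32)² + (0.0253·105.68)²) = √(69.891807 + 7.148693) = 8.7773 km
R7: √((0.1364·111.32)² + (-0.0890·105.68)²) = √(230.555314 + 88.463806) = 17.8611 km
R8: √((0.0877·111.32)² + (-0.0250·105.68)²) = √(95.311561 + 6.980164) = 10.1139 km
R9: √((-0.1092·111.32)² + (-0.0545·105.68)²) = √(147.771837 + 33.172531) = 13.4516 km
R10: √((-0.0002·111.32)² + (0.0533·105.68)²) = √(0.000496 + 31.727805) = 5.6328 km
R11: √((-0.1023·111.32)² + (0.0257·105.68)²) = √(129.687364 + 7.376526) = 11.7074 km
R12: √((0.1374·111.32)² + (-0.0385·105.68)²) = √(233.948282 + 16.554157) = 15.8273 km
R13: √((0.0747·111.32)² + (-0.0372·105.68)²) = √(69.149270 + 15.455088) = 9.1981 km
R14: √((-0.1115·111.32)² + (-0.0613·105.68)²) = √(154.062212 + 41.966868) = 14.0010 km
Maximum: R7 at 17.8611 km.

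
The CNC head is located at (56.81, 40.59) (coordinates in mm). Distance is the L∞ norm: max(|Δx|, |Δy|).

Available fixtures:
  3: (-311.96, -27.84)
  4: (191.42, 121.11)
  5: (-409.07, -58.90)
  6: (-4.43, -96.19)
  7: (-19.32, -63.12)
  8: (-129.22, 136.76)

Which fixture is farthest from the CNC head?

Distances from (56.81, 40.59):
3: 368.77 mm
4: 134.61 mm
5: 465.88 mm
6: 136.78 mm
7: 103.71 mm
8: 186.03 mm
Maximum: 5 at 465.88 mm.

5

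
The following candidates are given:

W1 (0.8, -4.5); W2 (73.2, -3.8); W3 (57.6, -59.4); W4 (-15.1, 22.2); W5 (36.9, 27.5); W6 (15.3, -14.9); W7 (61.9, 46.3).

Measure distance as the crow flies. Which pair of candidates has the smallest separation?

Pairwise distances:
W1–W2: √((72.4)² + (0.7)²) = √(5241.760 + 0.490) = 72.4
W1–W3: √((56.8)² + (-54.9)²) = √(3226.240 + 3014.010) = 79.0
W1–W4: √((-15.9)² + (26.7)²) = √(252.810 + 712.890) = 31.1
W1–W5: √((36.1)² + (32.0)²) = √(1303.210 + 1024.000) = 48.2
W1–W6: √((14.5)² + (-10.4)²) = √(210.250 + 108.160) = 17.8
W1–W7: √((61.1)² + (50.8)²) = √(3733.210 + 2580.640) = 79.5
W2–W3: √((-15.6)² + (-55.6)²) = √(243.360 + 3091.360) = 57.7
W2–W4: √((-88.3)² + (26.0)²) = √(7796.890 + 676.000) = 92.0
W2–W5: √((-36.3)² + (31.3)²) = √(1317.690 + 979.690) = 47.9
W2–W6: √((-57.9)² + (-11.1)²) = √(3352.410 + 123.210) = 59.0
W2–W7: √((-11.3)² + (50.1)²) = √(127.690 + 2510.010) = 51.4
W3–W4: √((-72.7)² + (81.6)²) = √(5285.290 + 6658.560) = 109.3
W3–W5: √((-20.7)² + (86.9)²) = √(428.490 + 7551.610) = 89.3
W3–W6: √((-42.3)² + (44.5)²) = √(1789.290 + 1980.250) = 61.4
W3–W7: √((4.3)² + (105.7)²) = √(18.490 + 11172.490) = 105.8
W4–W5: √((52.0)² + (5.3)²) = √(2704.000 + 28.090) = 52.3
W4–W6: √((30.4)² + (-37.1)²) = √(924.160 + 1376.410) = 48.0
W4–W7: √((77.0)² + (24.1)²) = √(5929.000 + 580.810) = 80.7
W5–W6: √((-21.6)² + (-42.4)²) = √(466.560 + 1797.760) = 47.6
W5–W7: √((25.0)² + (18.8)²) = √(625.000 + 353.440) = 31.3
W6–W7: √((46.6)² + (61.2)²) = √(2171.560 + 3745.440) = 76.9
Closest pair: W1–W6 at 17.8.

W1 and W6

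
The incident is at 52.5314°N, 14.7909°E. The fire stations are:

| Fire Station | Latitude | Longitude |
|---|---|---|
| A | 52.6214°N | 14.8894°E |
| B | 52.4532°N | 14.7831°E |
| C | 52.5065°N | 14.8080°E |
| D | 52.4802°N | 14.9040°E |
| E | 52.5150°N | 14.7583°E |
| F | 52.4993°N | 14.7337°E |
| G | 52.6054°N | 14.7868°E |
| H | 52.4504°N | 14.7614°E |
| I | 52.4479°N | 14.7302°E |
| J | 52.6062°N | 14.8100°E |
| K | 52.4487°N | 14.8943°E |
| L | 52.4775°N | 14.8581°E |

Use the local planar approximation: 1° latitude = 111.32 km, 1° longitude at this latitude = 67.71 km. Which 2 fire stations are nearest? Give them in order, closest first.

E, C

Distances from 52.5314°N, 14.7909°E:
A: √((0.0900·111.32)² + (0.0985·67.71)²) = √(100.376353 + 44.481363) = 12.0357 km
B: √((-0.0782·111.32)² + (-0.0078·67.71)²) = √(75.780925 + 0.278930) = 8.7212 km
C: √((-0.0249·111.32)² + (0.0171·67.71)²) = √(7.683252 + 1.340596) = 3.0040 km
D: √((-0.0512·111.32)² + (0.1131·67.71)²) = √(32.485258 + 58.644979) = 9.5462 km
E: √((-0.0164·111.32)² + (-0.0326·67.71)²) = √(3.332991 + 4.872376) = 2.8645 km
F: √((-0.0321·111.32)² + (-0.0572·67.71)²) = √(12.768987 + 15.000222) = 5.2696 km
G: √((0.0740·111.32)² + (-0.0041·67.71)²) = √(67.859372 + 0.077068) = 8.2424 km
H: √((-0.0810·111.32)² + (-0.0295·67.71)²) = √(81.304846 + 3.989787) = 9.2355 km
I: √((-0.0835·111.32)² + (-0.0607·67.71)²) = √(86.401115 + 16.892075) = 10.1633 km
J: √((0.0748·111.32)² + (0.0191·67.71)²) = √(69.334532 + 1.672524) = 8.4266 km
K: √((-0.0827·111.32)² + (0.1034·67.71)²) = √(84.753456 + 49.016997) = 11.5659 km
L: √((-0.0539·111.32)² + (0.0672·67.71)²) = √(36.001776 + 20.703519) = 7.5303 km
Sorted: E (2.8645 km) < C (3.0040 km) < F (5.2696 km) < L (7.5303 km) < …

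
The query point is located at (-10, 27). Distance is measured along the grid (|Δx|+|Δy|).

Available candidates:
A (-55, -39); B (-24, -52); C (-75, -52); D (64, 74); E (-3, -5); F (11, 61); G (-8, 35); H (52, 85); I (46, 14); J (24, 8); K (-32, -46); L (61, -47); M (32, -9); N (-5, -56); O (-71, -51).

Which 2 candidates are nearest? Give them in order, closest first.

G, E

Distances from (-10, 27):
A: |-45| + |-66| = 45 + 66 = 111
B: |-14| + |-79| = 14 + 79 = 93
C: |-65| + |-79| = 65 + 79 = 144
D: |74| + |47| = 74 + 47 = 121
E: |7| + |-32| = 7 + 32 = 39
F: |21| + |34| = 21 + 34 = 55
G: |2| + |8| = 2 + 8 = 10
H: |62| + |58| = 62 + 58 = 120
I: |56| + |-13| = 56 + 13 = 69
J: |34| + |-19| = 34 + 19 = 53
K: |-22| + |-73| = 22 + 73 = 95
L: |71| + |-74| = 71 + 74 = 145
M: |42| + |-36| = 42 + 36 = 78
N: |5| + |-83| = 5 + 83 = 88
O: |-61| + |-78| = 61 + 78 = 139
Sorted: G (10) < E (39) < J (53) < F (55) < …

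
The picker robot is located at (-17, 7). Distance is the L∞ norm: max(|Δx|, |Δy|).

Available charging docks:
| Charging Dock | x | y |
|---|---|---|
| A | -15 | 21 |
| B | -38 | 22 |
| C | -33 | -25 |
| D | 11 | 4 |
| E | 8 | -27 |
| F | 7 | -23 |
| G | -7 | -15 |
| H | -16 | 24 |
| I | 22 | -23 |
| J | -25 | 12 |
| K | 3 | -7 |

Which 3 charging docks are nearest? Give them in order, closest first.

Distances from (-17, 7):
A: 14
B: 21
C: 32
D: 28
E: 34
F: 30
G: 22
H: 17
I: 39
J: 8
K: 20
Sorted: J (8) < A (14) < H (17) < K (20) < B (21) < …

J, A, H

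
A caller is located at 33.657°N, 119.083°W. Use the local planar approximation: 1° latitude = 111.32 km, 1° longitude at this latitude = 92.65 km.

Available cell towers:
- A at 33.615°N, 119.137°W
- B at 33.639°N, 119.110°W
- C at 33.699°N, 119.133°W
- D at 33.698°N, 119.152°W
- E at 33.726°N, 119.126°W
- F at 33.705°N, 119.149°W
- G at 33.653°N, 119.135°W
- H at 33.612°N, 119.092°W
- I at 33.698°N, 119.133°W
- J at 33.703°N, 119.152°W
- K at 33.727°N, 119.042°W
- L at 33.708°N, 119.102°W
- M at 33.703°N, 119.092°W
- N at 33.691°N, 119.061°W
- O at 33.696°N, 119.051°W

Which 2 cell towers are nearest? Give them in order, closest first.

B, N

Distances from 33.657°N, 119.083°W:
A: √((-0.042·111.32)² + (-0.054·92.65)²) = √(21.85974 + 25.03101) = 6.848 km
B: √((-0.018·111.32)² + (-0.027·92.65)²) = √(4.01505 + 6.25775) = 3.205 km
C: √((0.042·111.32)² + (-0.050·92.65)²) = √(21.85974 + 21.46006) = 6.582 km
D: √((0.041·111.32)² + (-0.069·92.65)²) = √(20.83119 + 40.86853) = 7.855 km
E: √((0.069·111.32)² + (-0.043·92.65)²) = √(58.99899 + 15.87186) = 8.653 km
F: √((0.048·111.32)² + (-0.066·92.65)²) = √(28.55150 + 37.39200) = 8.121 km
G: √((-0.004·111.32)² + (-0.052·92.65)²) = √(0.19827 + 23.21120) = 4.838 km
H: √((-0.045·111.32)² + (-0.009·92.65)²) = √(25.09409 + 0.69531) = 5.078 km
I: √((0.041·111.32)² + (-0.050·92.65)²) = √(20.83119 + 21.46006) = 6.503 km
J: √((0.046·111.32)² + (-0.069·92.65)²) = √(26.22177 + 40.86853) = 8.191 km
K: √((0.070·111.32)² + (0.041·92.65)²) = √(60.72150 + 14.42974) = 8.669 km
L: √((0.051·111.32)² + (-0.019·92.65)²) = √(32.23196 + 3.09883) = 5.944 km
M: √((0.046·111.32)² + (-0.009·92.65)²) = √(26.22177 + 0.69531) = 5.188 km
N: √((0.034·111.32)² + (0.022·92.65)²) = √(14.32532 + 4.15467) = 4.299 km
O: √((0.039·111.32)² + (0.032·92.65)²) = √(18.84845 + 8.79004) = 5.257 km
Sorted: B (3.205 km) < N (4.299 km) < G (4.838 km) < H (5.078 km) < …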